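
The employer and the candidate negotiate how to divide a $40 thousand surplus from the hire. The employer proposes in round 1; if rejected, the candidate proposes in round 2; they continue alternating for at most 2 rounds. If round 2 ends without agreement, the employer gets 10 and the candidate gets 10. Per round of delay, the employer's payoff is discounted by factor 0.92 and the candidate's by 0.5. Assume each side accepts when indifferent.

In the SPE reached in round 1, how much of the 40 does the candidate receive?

Round 2 (the candidate proposes): the employer gets 10 if talks fail, so the candidate offers 10 and keeps 30.
Round 1 (the employer proposes): the candidate can get 30 next round, worth 0.5 × 30 = 15 now; the employer offers that and keeps 25.

15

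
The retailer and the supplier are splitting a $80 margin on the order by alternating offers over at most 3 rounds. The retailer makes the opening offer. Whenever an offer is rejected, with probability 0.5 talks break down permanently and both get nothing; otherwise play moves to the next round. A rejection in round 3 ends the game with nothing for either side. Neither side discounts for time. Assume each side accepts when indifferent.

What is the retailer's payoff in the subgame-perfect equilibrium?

60

Round 3 (the retailer proposes): rejection yields 0 for the supplier; the retailer offers 0 and keeps 80.
Round 2 (the supplier proposes): rejecting gives the retailer an expected 0.5 × 80 = 40. The supplier offers 40 and keeps 80 − 40 = 40.
Round 1 (the retailer proposes): rejecting gives the supplier an expected 0.5 × 40 = 20; the retailer offers that and keeps 60.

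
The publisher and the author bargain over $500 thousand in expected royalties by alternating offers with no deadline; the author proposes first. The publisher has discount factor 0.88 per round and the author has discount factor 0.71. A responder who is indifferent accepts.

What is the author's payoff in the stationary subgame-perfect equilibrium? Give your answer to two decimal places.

159.91

When the author proposes, the publisher accepts any offer worth at least 0.88 times what the publisher would get by proposing next round; and vice versa.
This gives x = 500 − 0.88y and y = 500 − 0.71x, where x and y are each side's share when it proposes.
Hence (1 − 0.88·0.71)x = 500(1 − 0.88), i.e. 0.3752·x = 60.
x ≈ 159.9147; the publisher's share is 500 − x ≈ 340.0853.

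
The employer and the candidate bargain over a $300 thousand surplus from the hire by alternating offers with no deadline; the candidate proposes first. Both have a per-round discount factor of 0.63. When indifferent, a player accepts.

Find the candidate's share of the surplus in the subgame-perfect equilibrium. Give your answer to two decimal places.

Let x be the candidate's share when the candidate proposes and y be the employer's share when the employer proposes.
The employer accepts iff offered ≥ 0.63·y, so x = 300 − 0.63y. Symmetrically y = 300 − 0.63x.
Substituting: x = 300 − 0.63(300 − 0.63x), giving x(1 − 0.63·0.63) = 300(1 − 0.63).
So x = 300 × 0.37 / 0.6031 ≈ 184.0491, and the employer receives 300 − x ≈ 115.9509.

184.05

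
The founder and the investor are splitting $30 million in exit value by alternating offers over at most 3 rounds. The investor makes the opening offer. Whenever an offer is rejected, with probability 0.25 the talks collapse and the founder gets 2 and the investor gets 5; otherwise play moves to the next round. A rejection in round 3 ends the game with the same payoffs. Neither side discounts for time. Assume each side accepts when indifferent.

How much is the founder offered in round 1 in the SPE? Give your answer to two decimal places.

6.31

Round 3 (the investor proposes): the founder gets 2 if talks fail, so the investor offers 2 and keeps 28.
Round 2 (the founder proposes): rejecting gives the investor an expected 0.75 × 28 + 0.25 × 5 = 22.25, so the founder offers 22.25, keeping 7.75.
Round 1 (the investor proposes): rejecting gives the founder an expected 0.75 × 7.75 + 0.25 × 2 = 6.3125; the investor offers that and keeps 23.6875.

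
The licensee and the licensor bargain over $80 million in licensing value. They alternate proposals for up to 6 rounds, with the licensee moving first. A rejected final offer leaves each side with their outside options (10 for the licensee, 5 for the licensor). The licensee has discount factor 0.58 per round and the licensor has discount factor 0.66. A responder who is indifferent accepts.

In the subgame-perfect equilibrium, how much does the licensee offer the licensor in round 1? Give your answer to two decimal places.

37.43

Solve by backward induction from round 6.
Round 6 (the licensor proposes): the licensee gets 10 if talks fail, so the licensor offers 10 and keeps 70.
Round 5 (the licensee proposes): the licensor can get 70 next round, worth 0.66 × 70 = 46.2 now. The licensee offers 46.2 and keeps 80 − 46.2 = 33.8.
Round 4 (the licensor proposes): the licensee can get 33.8 next round, worth 0.58 × 33.8 = 19.604 now; the licensor offers that and keeps 60.396.
Round 3 (the licensee proposes): the licensor can get 60.396 next round, worth 0.66 × 60.396 = 39.86136 now. The licensee offers 39.86136 and keeps 80 − 39.86136 = 40.13864.
Round 2 (the licensor proposes): the licensee can get 40.13864 next round, worth 0.58 × 40.13864 = 23.2804112 now; the licensor offers that and keeps 56.7195888.
Round 1 (the licensee proposes): the licensor can get 56.7195888 next round, worth 0.66 × 56.7195888 = 37.434928608 now; the licensee offers that and keeps 42.565071392.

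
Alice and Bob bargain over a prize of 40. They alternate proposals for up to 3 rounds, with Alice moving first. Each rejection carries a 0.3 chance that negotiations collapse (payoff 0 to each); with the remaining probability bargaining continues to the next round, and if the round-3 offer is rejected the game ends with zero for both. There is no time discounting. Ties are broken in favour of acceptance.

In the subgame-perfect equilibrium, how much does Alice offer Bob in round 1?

8.4

Round 3 (Alice proposes): Bob will accept anything ≥ 0, so Alice offers 0 and keeps 40.
Round 2 (Bob proposes): rejecting gives Alice an expected 0.7 × 40 = 28; Bob offers that and keeps 12.
Round 1 (Alice proposes): rejecting gives Bob an expected 0.7 × 12 = 8.4, so Alice offers 8.4, keeping 31.6.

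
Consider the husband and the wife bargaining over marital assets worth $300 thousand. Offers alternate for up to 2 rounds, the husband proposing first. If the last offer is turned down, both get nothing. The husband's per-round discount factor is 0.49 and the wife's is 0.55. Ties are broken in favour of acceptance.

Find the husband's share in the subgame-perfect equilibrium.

135

Solve by backward induction from round 2.
Round 2 (the wife proposes): the husband will accept anything ≥ 0, so the wife offers 0 and keeps 300.
Round 1 (the husband proposes): the wife can get 300 next round, worth 0.55 × 300 = 165 now; the husband offers that and keeps 135.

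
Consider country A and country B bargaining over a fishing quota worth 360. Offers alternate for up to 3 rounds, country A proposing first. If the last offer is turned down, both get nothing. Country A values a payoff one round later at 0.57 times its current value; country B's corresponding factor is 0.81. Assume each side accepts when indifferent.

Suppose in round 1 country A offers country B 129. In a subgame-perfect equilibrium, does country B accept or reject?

Work out country B's continuation value if the offer is rejected.
Round 3 (country A proposes): rejection yields 0 for country B; country A offers 0 and keeps 360.
Round 2 (country B proposes): country A can get 360 next round, worth 0.57 × 360 = 205.2 now, so country B offers 205.2, keeping 154.8.
So by rejecting in round 1, country B gets 154.8 next round, worth 0.81 × 154.8 = 125.388 now.
Offer 129 ≥ 125.388, so country B accepts.

Accept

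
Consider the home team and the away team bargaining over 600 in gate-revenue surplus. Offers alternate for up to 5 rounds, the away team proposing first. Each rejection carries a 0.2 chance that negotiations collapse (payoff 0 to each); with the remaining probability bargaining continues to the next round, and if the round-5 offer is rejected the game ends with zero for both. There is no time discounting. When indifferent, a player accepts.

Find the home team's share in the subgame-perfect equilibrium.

157.44

By backward induction:
Round 5 (the away team proposes): rejection yields 0 for the home team; the away team offers 0 and keeps 600.
Round 4 (the home team proposes): rejecting gives the away team an expected 0.8 × 600 = 480, so the home team offers 480, keeping 120.
Round 3 (the away team proposes): rejecting gives the home team an expected 0.8 × 120 = 96. The away team offers 96 and keeps 600 − 96 = 504.
Round 2 (the home team proposes): rejecting gives the away team an expected 0.8 × 504 = 403.2, so the home team offers 403.2, keeping 196.8.
Round 1 (the away team proposes): rejecting gives the home team an expected 0.8 × 196.8 = 157.44; the away team offers that and keeps 442.56.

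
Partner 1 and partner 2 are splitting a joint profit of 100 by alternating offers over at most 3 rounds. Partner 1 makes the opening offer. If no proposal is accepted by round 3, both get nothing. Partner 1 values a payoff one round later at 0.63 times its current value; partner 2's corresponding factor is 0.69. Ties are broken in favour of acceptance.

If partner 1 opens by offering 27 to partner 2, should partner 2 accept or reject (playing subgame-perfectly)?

Round 3 (partner 1 proposes): rejection yields 0 for partner 2; partner 1 offers 0 and keeps 100.
Round 2 (partner 2 proposes): partner 1 can get 100 next round, worth 0.63 × 100 = 63 now; partner 2 offers that and keeps 37.
So by rejecting in round 1, partner 2 gets 37 next round, worth 0.69 × 37 = 25.53 now.
Offer 27 ≥ 25.53, so partner 2 accepts.

Accept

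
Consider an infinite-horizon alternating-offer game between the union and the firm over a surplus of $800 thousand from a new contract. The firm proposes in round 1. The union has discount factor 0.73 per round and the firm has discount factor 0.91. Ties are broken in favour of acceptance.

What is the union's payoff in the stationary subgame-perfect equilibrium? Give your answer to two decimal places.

156.57

In a stationary SPE each proposer offers the other exactly their discounted continuation value.
If the firm keeps x when proposing and the union keeps y when proposing, then x = 800 − 0.73y and y = 800 − 0.91x.
Solving: x = 800(1 − 0.73) / (1 − 0.91·0.73) = 216 / 0.3357 ≈ 643.4316.
The union gets 800 − 643.4316 ≈ 156.5684.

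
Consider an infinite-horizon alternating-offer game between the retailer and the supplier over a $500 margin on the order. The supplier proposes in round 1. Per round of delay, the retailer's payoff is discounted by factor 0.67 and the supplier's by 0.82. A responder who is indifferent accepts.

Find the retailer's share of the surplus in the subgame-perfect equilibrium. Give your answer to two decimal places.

When the supplier proposes, the retailer accepts any offer worth at least 0.67 times what the retailer would get by proposing next round; and vice versa.
This gives x = 500 − 0.67y and y = 500 − 0.82x, where x and y are each side's share when it proposes.
Hence (1 − 0.67·0.82)x = 500(1 − 0.67), i.e. 0.4506·x = 165.
x ≈ 366.1784; the retailer's share is 500 − x ≈ 133.8216.

133.82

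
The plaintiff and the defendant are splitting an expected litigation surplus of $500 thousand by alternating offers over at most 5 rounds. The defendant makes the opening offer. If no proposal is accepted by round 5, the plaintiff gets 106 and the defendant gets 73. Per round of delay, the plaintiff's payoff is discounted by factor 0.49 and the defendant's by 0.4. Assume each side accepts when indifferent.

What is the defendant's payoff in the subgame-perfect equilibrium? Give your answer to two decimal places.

Round 5 (the defendant proposes): the plaintiff gets 106 if talks fail, so the defendant offers 106 and keeps 394.
Round 4 (the plaintiff proposes): the defendant can get 394 next round, worth 0.4 × 394 = 157.6 now; the plaintiff offers that and keeps 342.4.
Round 3 (the defendant proposes): the plaintiff can get 342.4 next round, worth 0.49 × 342.4 = 167.776 now, so the defendant offers 167.776, keeping 332.224.
Round 2 (the plaintiff proposes): the defendant can get 332.224 next round, worth 0.4 × 332.224 = 132.8896 now, so the plaintiff offers 132.8896, keeping 367.1104.
Round 1 (the defendant proposes): the plaintiff can get 367.1104 next round, worth 0.49 × 367.1104 = 179.884096 now; the defendant offers that and keeps 320.115904.

320.12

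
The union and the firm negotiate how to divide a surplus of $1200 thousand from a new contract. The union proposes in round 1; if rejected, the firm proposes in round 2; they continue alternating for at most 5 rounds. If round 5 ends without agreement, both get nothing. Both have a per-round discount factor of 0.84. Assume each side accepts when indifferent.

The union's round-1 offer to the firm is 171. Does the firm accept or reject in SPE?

Work out the firm's continuation value if the offer is rejected.
Round 5 (the union proposes): the firm will accept anything ≥ 0, so the union offers 0 and keeps 1200.
Round 4 (the firm proposes): the union can get 1200 next round, worth 0.84 × 1200 = 1008 now, so the firm offers 1008, keeping 192.
Round 3 (the union proposes): the firm can get 192 next round, worth 0.84 × 192 = 161.28 now. The union offers 161.28 and keeps 1200 − 161.28 = 1038.72.
Round 2 (the firm proposes): the union can get 1038.72 next round, worth 0.84 × 1038.72 = 872.5248 now; the firm offers that and keeps 327.4752.
So by rejecting in round 1, the firm gets 327.4752 next round, worth 0.84 × 327.4752 = 275.079168 now.
Offer 171 < 275.079168, so the firm rejects.

Reject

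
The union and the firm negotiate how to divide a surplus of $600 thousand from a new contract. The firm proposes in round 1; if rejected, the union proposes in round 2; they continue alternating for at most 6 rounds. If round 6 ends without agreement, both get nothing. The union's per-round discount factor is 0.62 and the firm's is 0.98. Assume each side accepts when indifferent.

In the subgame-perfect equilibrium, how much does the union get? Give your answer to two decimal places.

149.29

Round 6 (the union proposes): rejection yields 0 for the firm; the union offers 0 and keeps 600.
Round 5 (the firm proposes): the union can get 600 next round, worth 0.62 × 600 = 372 now, so the firm offers 372, keeping 228.
Round 4 (the union proposes): the firm can get 228 next round, worth 0.98 × 228 = 223.44 now; the union offers that and keeps 376.56.
Round 3 (the firm proposes): the union can get 376.56 next round, worth 0.62 × 376.56 = 233.4672 now, so the firm offers 233.4672, keeping 366.5328.
Round 2 (the union proposes): the firm can get 366.5328 next round, worth 0.98 × 366.5328 = 359.202144 now. The union offers 359.202144 and keeps 600 − 359.202144 = 240.797856.
Round 1 (the firm proposes): the union can get 240.797856 next round, worth 0.62 × 240.797856 = 149.29467072 now. The firm offers 149.29467072 and keeps 600 − 149.29467072 = 450.70532928.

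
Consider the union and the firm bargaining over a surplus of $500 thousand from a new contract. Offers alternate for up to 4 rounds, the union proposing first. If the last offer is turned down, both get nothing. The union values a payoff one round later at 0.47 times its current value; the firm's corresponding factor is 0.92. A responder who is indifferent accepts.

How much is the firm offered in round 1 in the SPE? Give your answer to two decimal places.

Round 4 (the firm proposes): rejection yields 0 for the union; the firm offers 0 and keeps 500.
Round 3 (the union proposes): the firm can get 500 next round, worth 0.92 × 500 = 460 now, so the union offers 460, keeping 40.
Round 2 (the firm proposes): the union can get 40 next round, worth 0.47 × 40 = 18.8 now. The firm offers 18.8 and keeps 500 − 18.8 = 481.2.
Round 1 (the union proposes): the firm can get 481.2 next round, worth 0.92 × 481.2 = 442.704 now, so the union offers 442.704, keeping 57.296.

442.70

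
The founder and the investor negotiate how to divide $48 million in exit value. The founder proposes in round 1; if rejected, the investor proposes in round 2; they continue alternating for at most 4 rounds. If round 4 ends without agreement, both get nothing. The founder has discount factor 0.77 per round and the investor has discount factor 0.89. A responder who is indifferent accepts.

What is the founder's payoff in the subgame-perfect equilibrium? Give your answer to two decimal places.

Round 4 (the investor proposes): the founder will accept anything ≥ 0, so the investor offers 0 and keeps 48.
Round 3 (the founder proposes): the investor can get 48 next round, worth 0.89 × 48 = 42.72 now; the founder offers that and keeps 5.28.
Round 2 (the investor proposes): the founder can get 5.28 next round, worth 0.77 × 5.28 = 4.0656 now. The investor offers 4.0656 and keeps 48 − 4.0656 = 43.9344.
Round 1 (the founder proposes): the investor can get 43.9344 next round, worth 0.89 × 43.9344 = 39.101616 now. The founder offers 39.101616 and keeps 48 − 39.101616 = 8.898384.

8.90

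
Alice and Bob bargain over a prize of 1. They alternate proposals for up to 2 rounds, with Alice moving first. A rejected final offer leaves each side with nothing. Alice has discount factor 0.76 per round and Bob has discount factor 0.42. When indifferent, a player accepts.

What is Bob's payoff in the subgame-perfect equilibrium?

Round 2 (Bob proposes): rejection yields 0 for Alice; Bob offers 0 and keeps 1.
Round 1 (Alice proposes): Bob can get 1 next round, worth 0.42 × 1 = 0.42 now; Alice offers that and keeps 0.58.

0.42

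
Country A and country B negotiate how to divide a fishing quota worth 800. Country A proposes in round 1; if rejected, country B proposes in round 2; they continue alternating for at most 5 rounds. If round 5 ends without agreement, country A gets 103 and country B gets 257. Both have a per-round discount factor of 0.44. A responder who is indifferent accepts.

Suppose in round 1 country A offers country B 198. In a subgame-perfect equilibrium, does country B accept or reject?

Round 5 (country A proposes): country B gets 257 if talks fail, so country A offers 257 and keeps 543.
Round 4 (country B proposes): country A can get 543 next round, worth 0.44 × 543 = 238.92 now. Country B offers 238.92 and keeps 800 − 238.92 = 561.08.
Round 3 (country A proposes): country B can get 561.08 next round, worth 0.44 × 561.08 = 246.8752 now; country A offers that and keeps 553.1248.
Round 2 (country B proposes): country A can get 553.1248 next round, worth 0.44 × 553.1248 = 243.374912 now, so country B offers 243.374912, keeping 556.625088.
So by rejecting in round 1, country B gets 556.625088 next round, worth 0.44 × 556.625088 = 244.91503872 now.
Offer 198 < 244.91503872, so country B rejects.

Reject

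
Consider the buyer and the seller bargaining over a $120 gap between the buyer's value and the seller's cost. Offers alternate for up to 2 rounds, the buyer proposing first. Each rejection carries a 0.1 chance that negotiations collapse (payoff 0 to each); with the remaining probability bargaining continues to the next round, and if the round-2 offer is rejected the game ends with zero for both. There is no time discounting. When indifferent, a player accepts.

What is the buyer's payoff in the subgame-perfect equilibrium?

12

Round 2 (the seller proposes): rejection yields 0 for the buyer; the seller offers 0 and keeps 120.
Round 1 (the buyer proposes): rejecting gives the seller an expected 0.9 × 120 = 108, so the buyer offers 108, keeping 12.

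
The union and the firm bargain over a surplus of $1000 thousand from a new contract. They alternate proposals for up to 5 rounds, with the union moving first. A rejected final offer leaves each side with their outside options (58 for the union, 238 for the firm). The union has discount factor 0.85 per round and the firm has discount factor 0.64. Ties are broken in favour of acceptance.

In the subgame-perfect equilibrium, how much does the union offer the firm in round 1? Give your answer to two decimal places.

218.66

Round 5 (the union proposes): the firm gets 238 if talks fail, so the union offers 238 and keeps 762.
Round 4 (the firm proposes): the union can get 762 next round, worth 0.85 × 762 = 647.7 now. The firm offers 647.7 and keeps 1000 − 647.7 = 352.3.
Round 3 (the union proposes): the firm can get 352.3 next round, worth 0.64 × 352.3 = 225.472 now; the union offers that and keeps 774.528.
Round 2 (the firm proposes): the union can get 774.528 next round, worth 0.85 × 774.528 = 658.3488 now, so the firm offers 658.3488, keeping 341.6512.
Round 1 (the union proposes): the firm can get 341.6512 next round, worth 0.64 × 341.6512 = 218.656768 now; the union offers that and keeps 781.343232.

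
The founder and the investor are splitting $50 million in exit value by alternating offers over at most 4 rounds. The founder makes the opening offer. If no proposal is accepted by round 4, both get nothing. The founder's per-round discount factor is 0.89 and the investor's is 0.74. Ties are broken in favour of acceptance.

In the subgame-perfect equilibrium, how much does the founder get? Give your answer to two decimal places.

Solve by backward induction from round 4.
Round 4 (the investor proposes): rejection yields 0 for the founder; the investor offers 0 and keeps 50.
Round 3 (the founder proposes): the investor can get 50 next round, worth 0.74 × 50 = 37 now; the founder offers that and keeps 13.
Round 2 (the investor proposes): the founder can get 13 next round, worth 0.89 × 13 = 11.57 now; the investor offers that and keeps 38.43.
Round 1 (the founder proposes): the investor can get 38.43 next round, worth 0.74 × 38.43 = 28.4382 now. The founder offers 28.4382 and keeps 50 − 28.4382 = 21.5618.

21.56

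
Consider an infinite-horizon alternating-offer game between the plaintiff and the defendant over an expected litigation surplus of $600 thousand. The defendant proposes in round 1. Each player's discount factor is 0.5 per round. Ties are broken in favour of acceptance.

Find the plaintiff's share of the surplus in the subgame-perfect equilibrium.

When the defendant proposes, the plaintiff accepts any offer worth at least 0.5 times what the plaintiff would get by proposing next round; and vice versa.
This gives x = 600 − 0.5y and y = 600 − 0.5x, where x and y are each side's share when it proposes.
Hence (1 − 0.5·0.5)x = 600(1 − 0.5), i.e. 0.75·x = 300.
x = 400; the plaintiff's share is 600 − x = 200.

200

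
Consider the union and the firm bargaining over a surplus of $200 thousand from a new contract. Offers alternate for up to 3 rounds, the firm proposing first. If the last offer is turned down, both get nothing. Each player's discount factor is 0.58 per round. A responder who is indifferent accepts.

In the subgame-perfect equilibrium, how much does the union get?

48.72

Round 3 (the firm proposes): the union will accept anything ≥ 0, so the firm offers 0 and keeps 200.
Round 2 (the union proposes): the firm can get 200 next round, worth 0.58 × 200 = 116 now, so the union offers 116, keeping 84.
Round 1 (the firm proposes): the union can get 84 next round, worth 0.58 × 84 = 48.72 now, so the firm offers 48.72, keeping 151.28.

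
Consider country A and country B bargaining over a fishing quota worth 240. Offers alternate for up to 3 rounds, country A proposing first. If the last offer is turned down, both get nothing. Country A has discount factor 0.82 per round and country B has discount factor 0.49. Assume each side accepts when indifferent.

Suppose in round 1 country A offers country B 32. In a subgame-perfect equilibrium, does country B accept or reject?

Round 3 (country A proposes): country B will accept anything ≥ 0, so country A offers 0 and keeps 240.
Round 2 (country B proposes): country A can get 240 next round, worth 0.82 × 240 = 196.8 now; country B offers that and keeps 43.2.
So by rejecting in round 1, country B gets 43.2 next round, worth 0.49 × 43.2 = 21.168 now.
Offer 32 ≥ 21.168, so country B accepts.

Accept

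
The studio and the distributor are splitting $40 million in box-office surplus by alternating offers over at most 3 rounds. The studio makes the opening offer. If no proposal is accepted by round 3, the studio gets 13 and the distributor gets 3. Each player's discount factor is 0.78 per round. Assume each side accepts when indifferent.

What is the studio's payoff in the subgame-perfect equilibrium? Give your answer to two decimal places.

31.31

By backward induction:
Round 3 (the studio proposes): the distributor gets 3 if talks fail, so the studio offers 3 and keeps 37.
Round 2 (the distributor proposes): the studio can get 37 next round, worth 0.78 × 37 = 28.86 now. The distributor offers 28.86 and keeps 40 − 28.86 = 11.14.
Round 1 (the studio proposes): the distributor can get 11.14 next round, worth 0.78 × 11.14 = 8.6892 now, so the studio offers 8.6892, keeping 31.3108.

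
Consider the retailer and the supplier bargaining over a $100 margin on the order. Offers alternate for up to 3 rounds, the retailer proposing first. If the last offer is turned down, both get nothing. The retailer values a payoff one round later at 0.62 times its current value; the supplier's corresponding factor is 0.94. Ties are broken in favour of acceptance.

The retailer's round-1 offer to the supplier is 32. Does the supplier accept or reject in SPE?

Round 3 (the retailer proposes): rejection yields 0 for the supplier; the retailer offers 0 and keeps 100.
Round 2 (the supplier proposes): the retailer can get 100 next round, worth 0.62 × 100 = 62 now, so the supplier offers 62, keeping 38.
So by rejecting in round 1, the supplier gets 38 next round, worth 0.94 × 38 = 35.72 now.
Offer 32 < 35.72, so the supplier rejects.

Reject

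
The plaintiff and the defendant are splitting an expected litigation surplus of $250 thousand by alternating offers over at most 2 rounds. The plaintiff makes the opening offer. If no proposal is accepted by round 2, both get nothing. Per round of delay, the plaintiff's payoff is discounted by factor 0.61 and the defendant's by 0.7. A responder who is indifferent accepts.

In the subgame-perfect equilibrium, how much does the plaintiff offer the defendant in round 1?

Round 2 (the defendant proposes): rejection yields 0 for the plaintiff; the defendant offers 0 and keeps 250.
Round 1 (the plaintiff proposes): the defendant can get 250 next round, worth 0.7 × 250 = 175 now. The plaintiff offers 175 and keeps 250 − 175 = 75.

175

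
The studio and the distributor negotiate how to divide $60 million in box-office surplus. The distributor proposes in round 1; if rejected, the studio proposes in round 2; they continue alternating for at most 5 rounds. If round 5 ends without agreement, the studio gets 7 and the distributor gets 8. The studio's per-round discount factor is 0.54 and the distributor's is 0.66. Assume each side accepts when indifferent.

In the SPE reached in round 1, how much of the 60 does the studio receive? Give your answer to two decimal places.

Round 5 (the distributor proposes): the studio gets 7 if talks fail, so the distributor offers 7 and keeps 53.
Round 4 (the studio proposes): the distributor can get 53 next round, worth 0.66 × 53 = 34.98 now. The studio offers 34.98 and keeps 60 − 34.98 = 25.02.
Round 3 (the distributor proposes): the studio can get 25.02 next round, worth 0.54 × 25.02 = 13.5108 now; the distributor offers that and keeps 46.4892.
Round 2 (the studio proposes): the distributor can get 46.4892 next round, worth 0.66 × 46.4892 = 30.682872 now. The studio offers 30.682872 and keeps 60 − 30.682872 = 29.317128.
Round 1 (the distributor proposes): the studio can get 29.317128 next round, worth 0.54 × 29.317128 = 15.83124912 now, so the distributor offers 15.83124912, keeping 44.16875088.

15.83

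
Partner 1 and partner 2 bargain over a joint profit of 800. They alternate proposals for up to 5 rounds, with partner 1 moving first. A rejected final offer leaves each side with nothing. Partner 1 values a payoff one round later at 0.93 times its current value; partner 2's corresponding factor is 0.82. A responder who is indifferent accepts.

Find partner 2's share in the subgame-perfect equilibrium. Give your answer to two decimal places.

80.94

Solve by backward induction from round 5.
Round 5 (partner 1 proposes): partner 2 will accept anything ≥ 0, so partner 1 offers 0 and keeps 800.
Round 4 (partner 2 proposes): partner 1 can get 800 next round, worth 0.93 × 800 = 744 now. Partner 2 offers 744 and keeps 800 − 744 = 56.
Round 3 (partner 1 proposes): partner 2 can get 56 next round, worth 0.82 × 56 = 45.92 now, so partner 1 offers 45.92, keeping 754.08.
Round 2 (partner 2 proposes): partner 1 can get 754.08 next round, worth 0.93 × 754.08 = 701.2944 now. Partner 2 offers 701.2944 and keeps 800 − 701.2944 = 98.7056.
Round 1 (partner 1 proposes): partner 2 can get 98.7056 next round, worth 0.82 × 98.7056 = 80.938592 now, so partner 1 offers 80.938592, keeping 719.061408.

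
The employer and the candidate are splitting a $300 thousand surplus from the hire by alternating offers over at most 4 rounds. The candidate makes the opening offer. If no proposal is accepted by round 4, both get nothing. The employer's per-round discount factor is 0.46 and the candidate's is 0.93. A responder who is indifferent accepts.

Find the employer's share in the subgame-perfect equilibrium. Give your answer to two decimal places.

68.70

Solve by backward induction from round 4.
Round 4 (the employer proposes): the candidate will accept anything ≥ 0, so the employer offers 0 and keeps 300.
Round 3 (the candidate proposes): the employer can get 300 next round, worth 0.46 × 300 = 138 now. The candidate offers 138 and keeps 300 − 138 = 162.
Round 2 (the employer proposes): the candidate can get 162 next round, worth 0.93 × 162 = 150.66 now, so the employer offers 150.66, keeping 149.34.
Round 1 (the candidate proposes): the employer can get 149.34 next round, worth 0.46 × 149.34 = 68.6964 now, so the candidate offers 68.6964, keeping 231.3036.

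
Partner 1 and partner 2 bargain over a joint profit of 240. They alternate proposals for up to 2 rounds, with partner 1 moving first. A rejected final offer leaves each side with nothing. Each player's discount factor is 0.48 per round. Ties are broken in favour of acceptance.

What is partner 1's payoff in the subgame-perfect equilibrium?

124.8

Round 2 (partner 2 proposes): rejection yields 0 for partner 1; partner 2 offers 0 and keeps 240.
Round 1 (partner 1 proposes): partner 2 can get 240 next round, worth 0.48 × 240 = 115.2 now; partner 1 offers that and keeps 124.8.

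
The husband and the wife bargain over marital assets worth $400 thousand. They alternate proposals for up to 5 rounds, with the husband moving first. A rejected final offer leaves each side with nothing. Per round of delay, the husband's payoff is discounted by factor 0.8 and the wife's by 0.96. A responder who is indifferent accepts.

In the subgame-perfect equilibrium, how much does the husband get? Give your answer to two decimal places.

Round 5 (the husband proposes): the wife will accept anything ≥ 0, so the husband offers 0 and keeps 400.
Round 4 (the wife proposes): the husband can get 400 next round, worth 0.8 × 400 = 320 now; the wife offers that and keeps 80.
Round 3 (the husband proposes): the wife can get 80 next round, worth 0.96 × 80 = 76.8 now. The husband offers 76.8 and keeps 400 − 76.8 = 323.2.
Round 2 (the wife proposes): the husband can get 323.2 next round, worth 0.8 × 323.2 = 258.56 now; the wife offers that and keeps 141.44.
Round 1 (the husband proposes): the wife can get 141.44 next round, worth 0.96 × 141.44 = 135.7824 now, so the husband offers 135.7824, keeping 264.2176.

264.22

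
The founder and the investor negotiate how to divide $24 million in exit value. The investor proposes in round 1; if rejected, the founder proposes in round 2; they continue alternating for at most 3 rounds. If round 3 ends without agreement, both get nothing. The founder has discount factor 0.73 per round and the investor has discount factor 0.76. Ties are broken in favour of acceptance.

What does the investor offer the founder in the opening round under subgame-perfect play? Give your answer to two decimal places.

By backward induction:
Round 3 (the investor proposes): the founder will accept anything ≥ 0, so the investor offers 0 and keeps 24.
Round 2 (the founder proposes): the investor can get 24 next round, worth 0.76 × 24 = 18.24 now; the founder offers that and keeps 5.76.
Round 1 (the investor proposes): the founder can get 5.76 next round, worth 0.73 × 5.76 = 4.2048 now; the investor offers that and keeps 19.7952.

4.20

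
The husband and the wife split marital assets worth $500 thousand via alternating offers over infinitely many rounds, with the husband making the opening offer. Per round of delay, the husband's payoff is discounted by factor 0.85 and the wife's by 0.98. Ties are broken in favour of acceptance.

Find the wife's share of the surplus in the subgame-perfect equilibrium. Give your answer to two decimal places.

440.12

In a stationary SPE each proposer offers the other exactly their discounted continuation value.
If the husband keeps x when proposing and the wife keeps y when proposing, then x = 500 − 0.98y and y = 500 − 0.85x.
Solving: x = 500(1 − 0.98) / (1 − 0.85·0.98) = 10 / 0.167 ≈ 59.8802.
The wife gets 500 − 59.8802 ≈ 440.1198.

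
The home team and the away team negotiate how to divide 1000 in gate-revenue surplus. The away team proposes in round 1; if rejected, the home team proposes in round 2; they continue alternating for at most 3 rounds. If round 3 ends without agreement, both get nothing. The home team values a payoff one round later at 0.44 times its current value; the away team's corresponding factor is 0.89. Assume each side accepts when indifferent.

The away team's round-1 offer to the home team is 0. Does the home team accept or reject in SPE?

Reject

Round 3 (the away team proposes): rejection yields 0 for the home team; the away team offers 0 and keeps 1000.
Round 2 (the home team proposes): the away team can get 1000 next round, worth 0.89 × 1000 = 890 now, so the home team offers 890, keeping 110.
So by rejecting in round 1, the home team gets 110 next round, worth 0.44 × 110 = 48.4 now.
Offer 0 < 48.4, so the home team rejects.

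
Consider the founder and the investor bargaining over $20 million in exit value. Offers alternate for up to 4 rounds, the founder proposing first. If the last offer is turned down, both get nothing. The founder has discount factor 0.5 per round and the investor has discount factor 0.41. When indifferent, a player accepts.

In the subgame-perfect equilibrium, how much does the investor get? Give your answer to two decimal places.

Round 4 (the investor proposes): the founder will accept anything ≥ 0, so the investor offers 0 and keeps 20.
Round 3 (the founder proposes): the investor can get 20 next round, worth 0.41 × 20 = 8.2 now, so the founder offers 8.2, keeping 11.8.
Round 2 (the investor proposes): the founder can get 11.8 next round, worth 0.5 × 11.8 = 5.9 now; the investor offers that and keeps 14.1.
Round 1 (the founder proposes): the investor can get 14.1 next round, worth 0.41 × 14.1 = 5.781 now, so the founder offers 5.781, keeping 14.219.

5.78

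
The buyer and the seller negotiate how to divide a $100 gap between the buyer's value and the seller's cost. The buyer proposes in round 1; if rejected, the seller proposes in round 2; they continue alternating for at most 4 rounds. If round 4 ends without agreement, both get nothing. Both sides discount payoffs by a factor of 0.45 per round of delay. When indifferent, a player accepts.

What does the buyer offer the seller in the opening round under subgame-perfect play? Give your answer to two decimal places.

33.86

Round 4 (the seller proposes): rejection yields 0 for the buyer; the seller offers 0 and keeps 100.
Round 3 (the buyer proposes): the seller can get 100 next round, worth 0.45 × 100 = 45 now, so the buyer offers 45, keeping 55.
Round 2 (the seller proposes): the buyer can get 55 next round, worth 0.45 × 55 = 24.75 now, so the seller offers 24.75, keeping 75.25.
Round 1 (the buyer proposes): the seller can get 75.25 next round, worth 0.45 × 75.25 = 33.8625 now. The buyer offers 33.8625 and keeps 100 − 33.8625 = 66.1375.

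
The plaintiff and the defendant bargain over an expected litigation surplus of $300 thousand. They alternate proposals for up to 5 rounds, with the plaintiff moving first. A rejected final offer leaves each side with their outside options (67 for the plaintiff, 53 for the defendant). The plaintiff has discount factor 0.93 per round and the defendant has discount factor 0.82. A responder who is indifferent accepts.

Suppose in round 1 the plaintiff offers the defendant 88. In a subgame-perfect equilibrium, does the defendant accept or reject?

Round 5 (the plaintiff proposes): the defendant gets 53 if talks fail, so the plaintiff offers 53 and keeps 247.
Round 4 (the defendant proposes): the plaintiff can get 247 next round, worth 0.93 × 247 = 229.71 now; the defendant offers that and keeps 70.29.
Round 3 (the plaintiff proposes): the defendant can get 70.29 next round, worth 0.82 × 70.29 = 57.6378 now; the plaintiff offers that and keeps 242.3622.
Round 2 (the defendant proposes): the plaintiff can get 242.3622 next round, worth 0.93 × 242.3622 = 225.396846 now; the defendant offers that and keeps 74.603154.
So by rejecting in round 1, the defendant gets 74.603154 next round, worth 0.82 × 74.603154 = 61.17458628 now.
Offer 88 ≥ 61.17458628, so the defendant accepts.

Accept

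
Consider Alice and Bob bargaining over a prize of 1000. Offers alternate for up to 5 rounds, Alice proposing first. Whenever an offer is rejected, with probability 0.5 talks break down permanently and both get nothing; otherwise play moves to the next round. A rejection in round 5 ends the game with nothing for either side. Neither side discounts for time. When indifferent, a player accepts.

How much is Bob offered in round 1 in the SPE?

Round 5 (Alice proposes): rejection yields 0 for Bob; Alice offers 0 and keeps 1000.
Round 4 (Bob proposes): rejecting gives Alice an expected 0.5 × 1000 = 500, so Bob offers 500, keeping 500.
Round 3 (Alice proposes): rejecting gives Bob an expected 0.5 × 500 = 250, so Alice offers 250, keeping 750.
Round 2 (Bob proposes): rejecting gives Alice an expected 0.5 × 750 = 375, so Bob offers 375, keeping 625.
Round 1 (Alice proposes): rejecting gives Bob an expected 0.5 × 625 = 312.5; Alice offers that and keeps 687.5.

312.5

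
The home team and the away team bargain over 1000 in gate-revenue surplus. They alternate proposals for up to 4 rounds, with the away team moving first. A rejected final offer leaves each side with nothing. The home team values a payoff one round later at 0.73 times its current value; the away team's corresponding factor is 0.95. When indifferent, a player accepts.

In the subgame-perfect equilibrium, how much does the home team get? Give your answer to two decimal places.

By backward induction:
Round 4 (the home team proposes): rejection yields 0 for the away team; the home team offers 0 and keeps 1000.
Round 3 (the away team proposes): the home team can get 1000 next round, worth 0.73 × 1000 = 730 now; the away team offers that and keeps 270.
Round 2 (the home team proposes): the away team can get 270 next round, worth 0.95 × 270 = 256.5 now, so the home team offers 256.5, keeping 743.5.
Round 1 (the away team proposes): the home team can get 743.5 next round, worth 0.73 × 743.5 = 542.755 now; the away team offers that and keeps 457.245.

542.76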